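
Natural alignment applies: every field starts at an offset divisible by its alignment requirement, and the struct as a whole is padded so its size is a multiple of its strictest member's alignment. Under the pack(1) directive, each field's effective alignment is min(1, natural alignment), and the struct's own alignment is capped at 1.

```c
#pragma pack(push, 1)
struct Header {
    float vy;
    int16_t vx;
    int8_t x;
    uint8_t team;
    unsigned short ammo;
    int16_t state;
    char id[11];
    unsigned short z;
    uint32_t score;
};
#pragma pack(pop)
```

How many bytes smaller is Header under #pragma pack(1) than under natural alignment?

3

natural layout:
  0..4  vy  (4B, 4-aligned)
  4..6  vx  (2B, 2-aligned)
  6..7  x  (1B, 1-aligned)
  7..8  team  (1B, 1-aligned)
  8..10  ammo  (2B, 2-aligned)
  10..12  state  (2B, 2-aligned)
  12..23  id  (11B, 1-aligned)
  23..24  -- padding (1B)
  24..26  z  (2B, 2-aligned)
  26..28  -- padding (2B)
  28..32  score  (4B, 4-aligned)
  sizeof = 32, alignof = 4
packed(1) layout:
  0..4  vy  (4B, 1-aligned)
  4..6  vx  (2B, 1-aligned)
  6..7  x  (1B, 1-aligned)
  7..8  team  (1B, 1-aligned)
  8..10  ammo  (2B, 1-aligned)
  10..12  state  (2B, 1-aligned)
  12..23  id  (11B, 1-aligned)
  23..25  z  (2B, 1-aligned)
  25..29  score  (4B, 1-aligned)
  sizeof = 29, alignof = 1
32 − 29 = 3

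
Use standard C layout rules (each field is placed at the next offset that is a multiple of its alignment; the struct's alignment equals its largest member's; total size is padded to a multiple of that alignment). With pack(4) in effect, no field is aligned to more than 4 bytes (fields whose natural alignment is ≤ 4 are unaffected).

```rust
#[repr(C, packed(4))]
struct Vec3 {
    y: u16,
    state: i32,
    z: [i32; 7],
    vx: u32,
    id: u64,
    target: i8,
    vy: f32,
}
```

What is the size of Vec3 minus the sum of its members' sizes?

y at 0 (size 2, align 2) → ends 2
pad 2 to align 4 for state
state at 4 (size 4, align 4) → ends 8
z at 8 (size 28, align 4) → ends 36
vx at 36 (size 4, align 4) → ends 40
id at 40 (size 8, align 4) → ends 48
target at 48 (size 1, align 1) → ends 49
pad 3 to align 4 for vy
vy at 52 (size 4, align 4) → ends 56
total 56 bytes, alignment 4
data bytes 51, size 56 → padding 5

5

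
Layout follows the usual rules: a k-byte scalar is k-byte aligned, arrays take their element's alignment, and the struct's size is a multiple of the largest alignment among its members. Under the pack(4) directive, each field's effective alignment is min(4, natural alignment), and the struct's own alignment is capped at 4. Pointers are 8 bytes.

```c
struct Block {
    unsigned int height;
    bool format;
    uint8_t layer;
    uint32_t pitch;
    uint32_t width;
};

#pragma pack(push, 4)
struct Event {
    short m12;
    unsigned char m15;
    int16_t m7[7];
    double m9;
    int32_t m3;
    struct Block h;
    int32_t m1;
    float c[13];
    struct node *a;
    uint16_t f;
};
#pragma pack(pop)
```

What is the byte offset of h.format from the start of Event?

36

Block: height at 0 (size 4, align 4) → ends 4; format at 4 (size 1, align 1) → ends 5; layer at 5 (size 1, align 1) → ends 6; pad 2 to align 4 for pitch; pitch at 8 (size 4, align 4) → ends 12; width at 12 (size 4, align 4) → ends 16; total 16 bytes, alignment 4
m12 at 0 (size 2, align 2) → ends 2
m15 at 2 (size 1, align 1) → ends 3
pad 1 to align 2 for m7
m7 at 4 (size 14, align 2) → ends 18
pad 2 to align 4 for m9
m9 at 20 (size 8, align 4) → ends 28
m3 at 28 (size 4, align 4) → ends 32
h at 32 (size 16, align 4) → ends 48
within Block: format at 4
32 + 4 = 36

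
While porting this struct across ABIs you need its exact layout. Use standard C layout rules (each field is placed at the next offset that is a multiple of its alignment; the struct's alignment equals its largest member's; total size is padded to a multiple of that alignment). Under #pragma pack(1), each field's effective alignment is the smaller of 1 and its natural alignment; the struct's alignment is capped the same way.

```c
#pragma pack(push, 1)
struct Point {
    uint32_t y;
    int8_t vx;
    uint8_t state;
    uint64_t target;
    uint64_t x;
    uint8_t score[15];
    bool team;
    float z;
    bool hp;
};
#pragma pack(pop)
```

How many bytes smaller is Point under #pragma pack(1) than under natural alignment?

natural layout:
  @0: y [4B, align 4] → 4
  @4: vx [1B, align 1] → 5
  @5: state [1B, align 1] → 6
  +2 pad (align 8)
  @8: target [8B, align 8] → 16
  @16: x [8B, align 8] → 24
  @24: score [15B, align 1] → 39
  @39: team [1B, align 1] → 40
  @40: z [4B, align 4] → 44
  @44: hp [1B, align 1] → 45
  +3 tail pad (align 8)
  size 48, align 8
packed(1) layout:
  @0: y [4B, align 1] → 4
  @4: vx [1B, align 1] → 5
  @5: state [1B, align 1] → 6
  @6: target [8B, align 1] → 14
  @14: x [8B, align 1] → 22
  @22: score [15B, align 1] → 37
  @37: team [1B, align 1] → 38
  @38: z [4B, align 1] → 42
  @42: hp [1B, align 1] → 43
  size 43, align 1
48 − 43 = 5

5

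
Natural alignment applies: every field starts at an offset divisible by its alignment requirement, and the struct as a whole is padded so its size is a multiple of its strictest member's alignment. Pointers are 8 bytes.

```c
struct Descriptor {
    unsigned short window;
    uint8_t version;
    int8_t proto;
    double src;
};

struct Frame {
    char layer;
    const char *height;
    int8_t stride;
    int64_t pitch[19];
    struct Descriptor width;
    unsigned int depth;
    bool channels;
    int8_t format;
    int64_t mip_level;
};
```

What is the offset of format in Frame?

197

Descriptor: window at 0 (size 2, align 2) → ends 2; version at 2 (size 1, align 1) → ends 3; proto at 3 (size 1, align 1) → ends 4; pad 4 to align 8 for src; src at 8 (size 8, align 8) → ends 16; total 16 bytes, alignment 8
layer at 0 (size 1, align 1) → ends 1
pad 7 to align 8 for height
height at 8 (size 8, align 8) → ends 16
stride at 16 (size 1, align 1) → ends 17
pad 7 to align 8 for pitch
pitch at 24 (size 152, align 8) → ends 176
width at 176 (size 16, align 8) → ends 192
depth at 192 (size 4, align 4) → ends 196
channels at 196 (size 1, align 1) → ends 197
format at 197 (size 1, align 1) → ends 198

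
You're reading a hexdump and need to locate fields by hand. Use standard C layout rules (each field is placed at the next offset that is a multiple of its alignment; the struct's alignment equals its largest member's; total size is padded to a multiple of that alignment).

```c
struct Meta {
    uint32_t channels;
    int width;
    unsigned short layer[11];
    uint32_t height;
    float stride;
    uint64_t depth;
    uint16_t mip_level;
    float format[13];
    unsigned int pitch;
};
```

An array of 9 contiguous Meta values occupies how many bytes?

channels at 0 (size 4, align 4) → ends 4
width at 4 (size 4, align 4) → ends 8
layer at 8 (size 22, align 2) → ends 30
pad 2 to align 4 for height
height at 32 (size 4, align 4) → ends 36
stride at 36 (size 4, align 4) → ends 40
depth at 40 (size 8, align 8) → ends 48
mip_level at 48 (size 2, align 2) → ends 50
pad 2 to align 4 for format
format at 52 (size 52, align 4) → ends 104
pitch at 104 (size 4, align 4) → ends 108
tail pad 4 to reach multiple of 8
total 112 bytes, alignment 8
array of 9: 9 × 112 = 1008

1008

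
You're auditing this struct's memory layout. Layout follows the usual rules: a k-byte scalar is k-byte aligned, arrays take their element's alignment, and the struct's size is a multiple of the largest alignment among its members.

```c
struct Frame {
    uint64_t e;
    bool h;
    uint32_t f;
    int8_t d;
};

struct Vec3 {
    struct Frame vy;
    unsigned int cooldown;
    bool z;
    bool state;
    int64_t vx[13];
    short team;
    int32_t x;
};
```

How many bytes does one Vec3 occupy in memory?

Frame: e at 0 (size 8, align 8) → ends 8; h at 8 (size 1, align 1) → ends 9; pad 3 to align 4 for f; f at 12 (size 4, align 4) → ends 16; d at 16 (size 1, align 1) → ends 17; tail pad 7 to reach multiple of 8; total 24 bytes, alignment 8
vy at 0 (size 24, align 8) → ends 24
cooldown at 24 (size 4, align 4) → ends 28
z at 28 (size 1, align 1) → ends 29
state at 29 (size 1, align 1) → ends 30
pad 2 to align 8 for vx
vx at 32 (size 104, align 8) → ends 136
team at 136 (size 2, align 2) → ends 138
pad 2 to align 4 for x
x at 140 (size 4, align 4) → ends 144
total 144 bytes, alignment 8

144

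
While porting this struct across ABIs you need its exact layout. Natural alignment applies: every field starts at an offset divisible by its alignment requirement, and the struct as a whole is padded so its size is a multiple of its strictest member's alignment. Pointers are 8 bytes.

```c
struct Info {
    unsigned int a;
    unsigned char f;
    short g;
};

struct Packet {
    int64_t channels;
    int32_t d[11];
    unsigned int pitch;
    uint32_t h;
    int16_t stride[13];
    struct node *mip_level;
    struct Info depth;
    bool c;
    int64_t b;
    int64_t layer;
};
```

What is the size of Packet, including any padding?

128 bytes

Info: @0: a [4B, align 4] → 4; @4: f [1B, align 1] → 5; +1 pad (align 2); @6: g [2B, align 2] → 8; size 8, align 4
@0: channels [8B, align 8] → 8
@8: d [44B, align 4] → 52
@52: pitch [4B, align 4] → 56
@56: h [4B, align 4] → 60
@60: stride [26B, align 2] → 86
+2 pad (align 8)
@88: mip_level [8B, align 8] → 96
@96: depth [8B, align 4] → 104
@104: c [1B, align 1] → 105
+7 pad (align 8)
@112: b [8B, align 8] → 120
@120: layer [8B, align 8] → 128
size 128, align 8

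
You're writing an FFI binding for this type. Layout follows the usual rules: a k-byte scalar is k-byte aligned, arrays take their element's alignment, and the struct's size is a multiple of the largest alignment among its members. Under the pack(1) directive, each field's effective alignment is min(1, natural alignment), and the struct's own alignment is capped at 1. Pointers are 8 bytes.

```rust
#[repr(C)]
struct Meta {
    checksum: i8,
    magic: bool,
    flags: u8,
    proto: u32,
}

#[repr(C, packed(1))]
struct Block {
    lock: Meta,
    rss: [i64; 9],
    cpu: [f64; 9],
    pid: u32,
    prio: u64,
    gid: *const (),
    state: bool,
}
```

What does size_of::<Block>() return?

Meta: @0: checksum [1B, align 1] → 1; @1: magic [1B, align 1] → 2; @2: flags [1B, align 1] → 3; +1 pad (align 4); @4: proto [4B, align 4] → 8; size 8, align 4
@0: lock [8B, align 1] → 8
@8: rss [72B, align 1] → 80
@80: cpu [72B, align 1] → 152
@152: pid [4B, align 1] → 156
@156: prio [8B, align 1] → 164
@164: gid [8B, align 1] → 172
@172: state [1B, align 1] → 173
size 173, align 1

173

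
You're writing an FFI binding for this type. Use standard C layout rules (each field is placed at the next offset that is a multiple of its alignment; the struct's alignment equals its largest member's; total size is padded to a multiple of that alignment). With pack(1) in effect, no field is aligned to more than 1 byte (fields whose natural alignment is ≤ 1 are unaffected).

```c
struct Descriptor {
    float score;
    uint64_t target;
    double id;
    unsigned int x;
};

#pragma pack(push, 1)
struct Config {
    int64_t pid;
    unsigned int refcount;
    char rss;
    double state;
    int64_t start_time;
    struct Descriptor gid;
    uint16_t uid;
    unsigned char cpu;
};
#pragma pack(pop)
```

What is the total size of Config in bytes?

64

Descriptor: 0..4  score  (4B, 4-aligned); 4..8  -- padding (4B); 8..16  target  (8B, 8-aligned); 16..24  id  (8B, 8-aligned); 24..28  x  (4B, 4-aligned); 28..32  -- tail padding (4B); sizeof = 32, alignof = 8
0..8  pid  (8B, 1-aligned)
8..12  refcount  (4B, 1-aligned)
12..13  rss  (1B, 1-aligned)
13..21  state  (8B, 1-aligned)
21..29  start_time  (8B, 1-aligned)
29..61  gid  (32B, 1-aligned)
61..63  uid  (2B, 1-aligned)
63..64  cpu  (1B, 1-aligned)
sizeof = 64, alignof = 1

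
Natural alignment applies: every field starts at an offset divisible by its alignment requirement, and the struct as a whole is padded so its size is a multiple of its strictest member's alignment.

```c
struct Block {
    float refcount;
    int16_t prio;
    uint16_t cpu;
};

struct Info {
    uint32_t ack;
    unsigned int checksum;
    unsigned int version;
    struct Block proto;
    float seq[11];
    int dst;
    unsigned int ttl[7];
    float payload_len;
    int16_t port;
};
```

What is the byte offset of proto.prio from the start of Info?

16

Block: refcount at 0 (size 4, align 4) → ends 4; prio at 4 (size 2, align 2) → ends 6; cpu at 6 (size 2, align 2) → ends 8; total 8 bytes, alignment 4
ack at 0 (size 4, align 4) → ends 4
checksum at 4 (size 4, align 4) → ends 8
version at 8 (size 4, align 4) → ends 12
proto at 12 (size 8, align 4) → ends 20
within Block: prio at 4
12 + 4 = 16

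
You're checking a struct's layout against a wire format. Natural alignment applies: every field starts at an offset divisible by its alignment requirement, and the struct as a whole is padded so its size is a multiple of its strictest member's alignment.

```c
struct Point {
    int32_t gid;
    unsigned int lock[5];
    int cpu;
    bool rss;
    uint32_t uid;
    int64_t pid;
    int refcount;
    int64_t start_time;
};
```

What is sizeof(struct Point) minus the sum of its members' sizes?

gid at 0 (size 4, align 4) → ends 4
lock at 4 (size 20, align 4) → ends 24
cpu at 24 (size 4, align 4) → ends 28
rss at 28 (size 1, align 1) → ends 29
pad 3 to align 4 for uid
uid at 32 (size 4, align 4) → ends 36
pad 4 to align 8 for pid
pid at 40 (size 8, align 8) → ends 48
refcount at 48 (size 4, align 4) → ends 52
pad 4 to align 8 for start_time
start_time at 56 (size 8, align 8) → ends 64
total 64 bytes, alignment 8
data bytes 53, size 64 → padding 11

11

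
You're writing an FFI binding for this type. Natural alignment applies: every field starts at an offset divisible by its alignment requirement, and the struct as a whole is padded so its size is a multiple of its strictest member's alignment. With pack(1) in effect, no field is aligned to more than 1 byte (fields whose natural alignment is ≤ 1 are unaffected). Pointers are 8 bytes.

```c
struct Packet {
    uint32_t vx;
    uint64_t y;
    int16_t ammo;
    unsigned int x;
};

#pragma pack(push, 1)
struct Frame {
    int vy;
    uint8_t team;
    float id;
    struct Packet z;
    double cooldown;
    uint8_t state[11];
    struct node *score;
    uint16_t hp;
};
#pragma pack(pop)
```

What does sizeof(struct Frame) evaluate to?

Packet: 0..4  vx  (4B, 4-aligned); 4..8  -- padding (4B); 8..16  y  (8B, 8-aligned); 16..18  ammo  (2B, 2-aligned); 18..20  -- padding (2B); 20..24  x  (4B, 4-aligned); sizeof = 24, alignof = 8
0..4  vy  (4B, 1-aligned)
4..5  team  (1B, 1-aligned)
5..9  id  (4B, 1-aligned)
9..33  z  (24B, 1-aligned)
33..41  cooldown  (8B, 1-aligned)
41..52  state  (11B, 1-aligned)
52..60  score  (8B, 1-aligned)
60..62  hp  (2B, 1-aligned)
sizeof = 62, alignof = 1

62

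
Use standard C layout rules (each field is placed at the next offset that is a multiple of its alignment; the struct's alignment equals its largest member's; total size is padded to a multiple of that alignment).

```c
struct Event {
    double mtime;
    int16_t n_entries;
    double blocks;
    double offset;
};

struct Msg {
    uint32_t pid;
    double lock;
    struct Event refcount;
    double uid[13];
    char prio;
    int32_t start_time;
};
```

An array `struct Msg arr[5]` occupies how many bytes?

Event: 0..8  mtime  (8B, 8-aligned); 8..10  n_entries  (2B, 2-aligned); 10..16  -- padding (6B); 16..24  blocks  (8B, 8-aligned); 24..32  offset  (8B, 8-aligned); sizeof = 32, alignof = 8
0..4  pid  (4B, 4-aligned)
4..8  -- padding (4B)
8..16  lock  (8B, 8-aligned)
16..48  refcount  (32B, 8-aligned)
48..152  uid  (104B, 8-aligned)
152..153  prio  (1B, 1-aligned)
153..156  -- padding (3B)
156..160  start_time  (4B, 4-aligned)
sizeof = 160, alignof = 8
array of 5: 5 × 160 = 800

800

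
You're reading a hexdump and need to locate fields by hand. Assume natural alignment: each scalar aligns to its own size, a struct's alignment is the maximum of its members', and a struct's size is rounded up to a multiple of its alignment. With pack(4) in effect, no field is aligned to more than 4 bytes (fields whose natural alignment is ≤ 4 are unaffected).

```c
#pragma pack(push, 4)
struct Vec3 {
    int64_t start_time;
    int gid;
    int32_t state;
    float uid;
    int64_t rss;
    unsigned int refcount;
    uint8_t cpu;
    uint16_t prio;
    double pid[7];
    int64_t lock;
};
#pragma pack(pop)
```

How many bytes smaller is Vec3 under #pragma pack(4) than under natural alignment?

4

natural layout:
  0..8  start_time  (8B, 8-aligned)
  8..12  gid  (4B, 4-aligned)
  12..16  state  (4B, 4-aligned)
  16..20  uid  (4B, 4-aligned)
  20..24  -- padding (4B)
  24..32  rss  (8B, 8-aligned)
  32..36  refcount  (4B, 4-aligned)
  36..37  cpu  (1B, 1-aligned)
  37..38  -- padding (1B)
  38..40  prio  (2B, 2-aligned)
  40..96  pid  (56B, 8-aligned)
  96..104  lock  (8B, 8-aligned)
  sizeof = 104, alignof = 8
packed(4) layout:
  0..8  start_time  (8B, 4-aligned)
  8..12  gid  (4B, 4-aligned)
  12..16  state  (4B, 4-aligned)
  16..20  uid  (4B, 4-aligned)
  20..28  rss  (8B, 4-aligned)
  28..32  refcount  (4B, 4-aligned)
  32..33  cpu  (1B, 1-aligned)
  33..34  -- padding (1B)
  34..36  prio  (2B, 2-aligned)
  36..92  pid  (56B, 4-aligned)
  92..100  lock  (8B, 4-aligned)
  sizeof = 100, alignof = 4
104 − 100 = 4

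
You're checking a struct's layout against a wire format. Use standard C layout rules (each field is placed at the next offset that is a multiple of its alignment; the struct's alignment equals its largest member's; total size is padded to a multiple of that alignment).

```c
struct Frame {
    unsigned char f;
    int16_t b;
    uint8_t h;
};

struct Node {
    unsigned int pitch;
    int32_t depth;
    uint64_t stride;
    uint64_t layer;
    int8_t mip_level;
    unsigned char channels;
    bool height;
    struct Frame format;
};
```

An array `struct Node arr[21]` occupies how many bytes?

Frame: @0: f [1B, align 1] → 1; +1 pad (align 2); @2: b [2B, align 2] → 4; @4: h [1B, align 1] → 5; +1 tail pad (align 2); size 6, align 2
@0: pitch [4B, align 4] → 4
@4: depth [4B, align 4] → 8
@8: stride [8B, align 8] → 16
@16: layer [8B, align 8] → 24
@24: mip_level [1B, align 1] → 25
@25: channels [1B, align 1] → 26
@26: height [1B, align 1] → 27
+1 pad (align 2)
@28: format [6B, align 2] → 34
+6 tail pad (align 8)
size 40, align 8
array of 21: 21 × 40 = 840

840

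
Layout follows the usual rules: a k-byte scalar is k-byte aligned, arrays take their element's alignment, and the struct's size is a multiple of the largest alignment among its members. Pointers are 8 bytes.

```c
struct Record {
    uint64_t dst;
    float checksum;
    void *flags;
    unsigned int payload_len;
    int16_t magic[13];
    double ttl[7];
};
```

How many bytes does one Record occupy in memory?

112

0..8  dst  (8B, 8-aligned)
8..12  checksum  (4B, 4-aligned)
12..16  -- padding (4B)
16..24  flags  (8B, 8-aligned)
24..28  payload_len  (4B, 4-aligned)
28..54  magic  (26B, 2-aligned)
54..56  -- padding (2B)
56..112  ttl  (56B, 8-aligned)
sizeof = 112, alignof = 8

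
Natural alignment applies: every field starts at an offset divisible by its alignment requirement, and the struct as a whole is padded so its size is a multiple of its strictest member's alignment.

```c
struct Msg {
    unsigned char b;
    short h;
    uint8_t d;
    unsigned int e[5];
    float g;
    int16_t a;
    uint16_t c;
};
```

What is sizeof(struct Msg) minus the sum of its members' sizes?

0..1  b  (1B, 1-aligned)
1..2  -- padding (1B)
2..4  h  (2B, 2-aligned)
4..5  d  (1B, 1-aligned)
5..8  -- padding (3B)
8..28  e  (20B, 4-aligned)
28..32  g  (4B, 4-aligned)
32..34  a  (2B, 2-aligned)
34..36  c  (2B, 2-aligned)
sizeof = 36, alignof = 4
data bytes 32, size 36 → padding 4

4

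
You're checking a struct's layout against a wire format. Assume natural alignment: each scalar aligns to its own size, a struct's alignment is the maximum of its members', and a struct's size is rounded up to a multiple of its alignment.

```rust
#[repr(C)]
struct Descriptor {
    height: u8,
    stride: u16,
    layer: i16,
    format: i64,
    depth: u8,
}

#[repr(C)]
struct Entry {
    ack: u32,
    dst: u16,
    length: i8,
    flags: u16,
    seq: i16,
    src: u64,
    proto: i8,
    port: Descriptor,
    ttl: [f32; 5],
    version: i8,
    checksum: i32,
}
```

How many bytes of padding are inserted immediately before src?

Descriptor: 0..1  height  (1B, 1-aligned); 1..2  -- padding (1B); 2..4  stride  (2B, 2-aligned); 4..6  layer  (2B, 2-aligned); 6..8  -- padding (2B); 8..16  format  (8B, 8-aligned); 16..17  depth  (1B, 1-aligned); 17..24  -- tail padding (7B); sizeof = 24, alignof = 8
0..4  ack  (4B, 4-aligned)
4..6  dst  (2B, 2-aligned)
6..7  length  (1B, 1-aligned)
7..8  -- padding (1B)
8..10  flags  (2B, 2-aligned)
10..12  seq  (2B, 2-aligned)
12..16  -- padding (4B)
16..24  src  (8B, 8-aligned)

4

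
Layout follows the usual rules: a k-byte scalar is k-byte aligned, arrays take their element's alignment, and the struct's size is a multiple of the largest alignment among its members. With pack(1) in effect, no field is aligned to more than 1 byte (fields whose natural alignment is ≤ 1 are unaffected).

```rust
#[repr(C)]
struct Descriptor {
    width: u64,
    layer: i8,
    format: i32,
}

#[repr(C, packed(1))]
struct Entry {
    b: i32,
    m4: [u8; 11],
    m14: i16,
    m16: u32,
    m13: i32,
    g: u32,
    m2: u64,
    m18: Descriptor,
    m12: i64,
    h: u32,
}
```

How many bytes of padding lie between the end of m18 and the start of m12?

Descriptor: width at 0 (size 8, align 8) → ends 8; layer at 8 (size 1, align 1) → ends 9; pad 3 to align 4 for format; format at 12 (size 4, align 4) → ends 16; total 16 bytes, alignment 8
b at 0 (size 4, align 1) → ends 4
m4 at 4 (size 11, align 1) → ends 15
m14 at 15 (size 2, align 1) → ends 17
m16 at 17 (size 4, align 1) → ends 21
m13 at 21 (size 4, align 1) → ends 25
g at 25 (size 4, align 1) → ends 29
m2 at 29 (size 8, align 1) → ends 37
m18 at 37 (size 16, align 1) → ends 53
m12 at 53 (size 8, align 1) → ends 61

0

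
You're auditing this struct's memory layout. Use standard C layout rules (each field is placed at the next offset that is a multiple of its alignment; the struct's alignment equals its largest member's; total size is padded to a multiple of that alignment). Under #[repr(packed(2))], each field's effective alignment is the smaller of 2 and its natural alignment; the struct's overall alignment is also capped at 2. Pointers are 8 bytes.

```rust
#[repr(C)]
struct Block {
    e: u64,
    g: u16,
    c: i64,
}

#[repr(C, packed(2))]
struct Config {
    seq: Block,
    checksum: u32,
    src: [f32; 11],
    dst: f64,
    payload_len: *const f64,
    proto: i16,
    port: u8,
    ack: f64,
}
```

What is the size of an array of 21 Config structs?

2100

Block: e at 0 (size 8, align 8) → ends 8; g at 8 (size 2, align 2) → ends 10; pad 6 to align 8 for c; c at 16 (size 8, align 8) → ends 24; total 24 bytes, alignment 8
seq at 0 (size 24, align 2) → ends 24
checksum at 24 (size 4, align 2) → ends 28
src at 28 (size 44, align 2) → ends 72
dst at 72 (size 8, align 2) → ends 80
payload_len at 80 (size 8, align 2) → ends 88
proto at 88 (size 2, align 2) → ends 90
port at 90 (size 1, align 1) → ends 91
pad 1 to align 2 for ack
ack at 92 (size 8, align 2) → ends 100
total 100 bytes, alignment 2
array of 21: 21 × 100 = 2100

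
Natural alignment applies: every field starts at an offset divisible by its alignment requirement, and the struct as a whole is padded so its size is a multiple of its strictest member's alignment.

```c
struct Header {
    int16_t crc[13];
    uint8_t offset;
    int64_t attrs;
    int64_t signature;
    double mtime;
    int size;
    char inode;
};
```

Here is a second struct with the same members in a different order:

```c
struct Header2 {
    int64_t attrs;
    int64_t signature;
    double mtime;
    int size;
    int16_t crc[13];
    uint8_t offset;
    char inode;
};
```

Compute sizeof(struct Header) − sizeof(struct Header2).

8

@0: crc [26B, align 2] → 26
@26: offset [1B, align 1] → 27
+5 pad (align 8)
@32: attrs [8B, align 8] → 40
@40: signature [8B, align 8] → 48
@48: mtime [8B, align 8] → 56
@56: size [4B, align 4] → 60
@60: inode [1B, align 1] → 61
+3 tail pad (align 8)
size 64, align 8
— Header2 —
@0: attrs [8B, align 8] → 8
@8: signature [8B, align 8] → 16
@16: mtime [8B, align 8] → 24
@24: size [4B, align 4] → 28
@28: crc [26B, align 2] → 54
@54: offset [1B, align 1] → 55
@55: inode [1B, align 1] → 56
size 56, align 8
64 − 56 = 8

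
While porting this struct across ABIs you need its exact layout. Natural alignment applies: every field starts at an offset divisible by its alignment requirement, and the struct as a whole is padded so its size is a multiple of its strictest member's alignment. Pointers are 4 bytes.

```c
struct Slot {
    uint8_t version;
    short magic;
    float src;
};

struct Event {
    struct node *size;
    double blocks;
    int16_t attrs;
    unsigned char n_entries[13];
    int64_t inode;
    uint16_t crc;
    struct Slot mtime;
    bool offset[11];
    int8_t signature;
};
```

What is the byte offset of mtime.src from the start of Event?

Slot: @0: version [1B, align 1] → 1; +1 pad (align 2); @2: magic [2B, align 2] → 4; @4: src [4B, align 4] → 8; size 8, align 4
@0: size [4B, align 4] → 4
+4 pad (align 8)
@8: blocks [8B, align 8] → 16
@16: attrs [2B, align 2] → 18
@18: n_entries [13B, align 1] → 31
+1 pad (align 8)
@32: inode [8B, align 8] → 40
@40: crc [2B, align 2] → 42
+2 pad (align 4)
@44: mtime [8B, align 4] → 52
within Slot: src at 4
44 + 4 = 48

48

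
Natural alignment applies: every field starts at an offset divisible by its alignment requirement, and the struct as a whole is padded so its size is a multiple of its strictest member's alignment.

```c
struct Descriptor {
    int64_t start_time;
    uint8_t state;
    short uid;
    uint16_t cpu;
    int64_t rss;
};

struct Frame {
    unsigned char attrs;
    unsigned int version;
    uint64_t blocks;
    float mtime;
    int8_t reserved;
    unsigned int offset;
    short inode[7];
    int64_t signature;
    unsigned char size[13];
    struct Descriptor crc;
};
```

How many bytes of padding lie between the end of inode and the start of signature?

6

Descriptor: start_time at 0 (size 8, align 8) → ends 8; state at 8 (size 1, align 1) → ends 9; pad 1 to align 2 for uid; uid at 10 (size 2, align 2) → ends 12; cpu at 12 (size 2, align 2) → ends 14; pad 2 to align 8 for rss; rss at 16 (size 8, align 8) → ends 24; total 24 bytes, alignment 8
attrs at 0 (size 1, align 1) → ends 1
pad 3 to align 4 for version
version at 4 (size 4, align 4) → ends 8
blocks at 8 (size 8, align 8) → ends 16
mtime at 16 (size 4, align 4) → ends 20
reserved at 20 (size 1, align 1) → ends 21
pad 3 to align 4 for offset
offset at 24 (size 4, align 4) → ends 28
inode at 28 (size 14, align 2) → ends 42
pad 6 to align 8 for signature
signature at 48 (size 8, align 8) → ends 56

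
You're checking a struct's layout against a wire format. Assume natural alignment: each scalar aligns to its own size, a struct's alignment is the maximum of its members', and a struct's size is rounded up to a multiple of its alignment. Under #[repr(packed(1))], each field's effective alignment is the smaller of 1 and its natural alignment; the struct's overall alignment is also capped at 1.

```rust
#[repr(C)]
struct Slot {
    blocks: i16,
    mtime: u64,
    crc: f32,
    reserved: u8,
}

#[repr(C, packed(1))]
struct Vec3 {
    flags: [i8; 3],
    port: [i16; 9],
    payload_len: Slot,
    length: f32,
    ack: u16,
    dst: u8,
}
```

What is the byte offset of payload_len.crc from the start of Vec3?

Slot: @0: blocks [2B, align 2] → 2; +6 pad (align 8); @8: mtime [8B, align 8] → 16; @16: crc [4B, align 4] → 20; @20: reserved [1B, align 1] → 21; +3 tail pad (align 8); size 24, align 8
@0: flags [3B, align 1] → 3
@3: port [18B, align 1] → 21
@21: payload_len [24B, align 1] → 45
within Slot: crc at 16
21 + 16 = 37

37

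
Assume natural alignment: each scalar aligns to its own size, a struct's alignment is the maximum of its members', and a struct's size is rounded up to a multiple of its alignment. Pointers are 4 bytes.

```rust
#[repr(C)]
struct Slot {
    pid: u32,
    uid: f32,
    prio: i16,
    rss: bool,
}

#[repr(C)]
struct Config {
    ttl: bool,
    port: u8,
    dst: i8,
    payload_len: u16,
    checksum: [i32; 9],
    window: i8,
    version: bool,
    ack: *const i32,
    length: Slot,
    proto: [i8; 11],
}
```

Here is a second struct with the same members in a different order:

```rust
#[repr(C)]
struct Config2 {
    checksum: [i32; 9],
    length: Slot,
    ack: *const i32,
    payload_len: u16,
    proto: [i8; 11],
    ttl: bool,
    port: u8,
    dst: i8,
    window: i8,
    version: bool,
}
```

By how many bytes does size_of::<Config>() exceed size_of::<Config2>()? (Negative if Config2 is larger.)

Slot: 0..4  pid  (4B, 4-aligned); 4..8  uid  (4B, 4-aligned); 8..10  prio  (2B, 2-aligned); 10..11  rss  (1B, 1-aligned); 11..12  -- tail padding (1B); sizeof = 12, alignof = 4
0..1  ttl  (1B, 1-aligned)
1..2  port  (1B, 1-aligned)
2..3  dst  (1B, 1-aligned)
3..4  -- padding (1B)
4..6  payload_len  (2B, 2-aligned)
6..8  -- padding (2B)
8..44  checksum  (36B, 4-aligned)
44..45  window  (1B, 1-aligned)
45..46  version  (1B, 1-aligned)
46..48  -- padding (2B)
48..52  ack  (4B, 4-aligned)
52..64  length  (12B, 4-aligned)
64..75  proto  (11B, 1-aligned)
75..76  -- tail padding (1B)
sizeof = 76, alignof = 4
— Config2 —
0..36  checksum  (36B, 4-aligned)
36..48  length  (12B, 4-aligned)
48..52  ack  (4B, 4-aligned)
52..54  payload_len  (2B, 2-aligned)
54..65  proto  (11B, 1-aligned)
65..66  ttl  (1B, 1-aligned)
66..67  port  (1B, 1-aligned)
67..68  dst  (1B, 1-aligned)
68..69  window  (1B, 1-aligned)
69..70  version  (1B, 1-aligned)
70..72  -- tail padding (2B)
sizeof = 72, alignof = 4
76 − 72 = 4

4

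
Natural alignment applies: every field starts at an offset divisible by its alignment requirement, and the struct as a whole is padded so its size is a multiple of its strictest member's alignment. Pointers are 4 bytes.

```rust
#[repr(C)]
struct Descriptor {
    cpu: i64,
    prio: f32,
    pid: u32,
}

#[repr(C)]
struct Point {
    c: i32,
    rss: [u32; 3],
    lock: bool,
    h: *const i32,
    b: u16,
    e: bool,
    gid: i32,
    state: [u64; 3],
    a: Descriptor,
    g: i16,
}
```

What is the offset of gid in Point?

28

Descriptor: @0: cpu [8B, align 8] → 8; @8: prio [4B, align 4] → 12; @12: pid [4B, align 4] → 16; size 16, align 8
@0: c [4B, align 4] → 4
@4: rss [12B, align 4] → 16
@16: lock [1B, align 1] → 17
+3 pad (align 4)
@20: h [4B, align 4] → 24
@24: b [2B, align 2] → 26
@26: e [1B, align 1] → 27
+1 pad (align 4)
@28: gid [4B, align 4] → 32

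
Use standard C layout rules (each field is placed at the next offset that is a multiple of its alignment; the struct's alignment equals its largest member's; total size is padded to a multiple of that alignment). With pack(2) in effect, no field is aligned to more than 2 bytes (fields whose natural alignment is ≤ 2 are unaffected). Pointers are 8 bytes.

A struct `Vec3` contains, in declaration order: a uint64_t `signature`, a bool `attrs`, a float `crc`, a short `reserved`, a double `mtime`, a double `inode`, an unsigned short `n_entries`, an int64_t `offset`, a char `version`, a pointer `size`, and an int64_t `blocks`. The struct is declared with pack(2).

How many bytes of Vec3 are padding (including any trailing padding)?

2

0..8  signature  (8B, 2-aligned)
8..9  attrs  (1B, 1-aligned)
9..10  -- padding (1B)
10..14  crc  (4B, 2-aligned)
14..16  reserved  (2B, 2-aligned)
16..24  mtime  (8B, 2-aligned)
24..32  inode  (8B, 2-aligned)
32..34  n_entries  (2B, 2-aligned)
34..42  offset  (8B, 2-aligned)
42..43  version  (1B, 1-aligned)
43..44  -- padding (1B)
44..52  size  (8B, 2-aligned)
52..60  blocks  (8B, 2-aligned)
sizeof = 60, alignof = 2
data bytes 58, size 60 → padding 2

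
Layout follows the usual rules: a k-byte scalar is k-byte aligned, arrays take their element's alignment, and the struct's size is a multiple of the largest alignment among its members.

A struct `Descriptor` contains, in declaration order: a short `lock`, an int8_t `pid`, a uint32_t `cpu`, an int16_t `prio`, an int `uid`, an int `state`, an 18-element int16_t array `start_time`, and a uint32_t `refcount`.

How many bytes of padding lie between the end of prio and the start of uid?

2

lock at 0 (size 2, align 2) → ends 2
pid at 2 (size 1, align 1) → ends 3
pad 1 to align 4 for cpu
cpu at 4 (size 4, align 4) → ends 8
prio at 8 (size 2, align 2) → ends 10
pad 2 to align 4 for uid
uid at 12 (size 4, align 4) → ends 16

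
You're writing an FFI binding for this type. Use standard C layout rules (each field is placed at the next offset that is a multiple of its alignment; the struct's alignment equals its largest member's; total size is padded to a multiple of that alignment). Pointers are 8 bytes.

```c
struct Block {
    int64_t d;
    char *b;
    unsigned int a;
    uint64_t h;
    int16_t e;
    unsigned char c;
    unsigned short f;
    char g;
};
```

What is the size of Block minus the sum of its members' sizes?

0..8  d  (8B, 8-aligned)
8..16  b  (8B, 8-aligned)
16..20  a  (4B, 4-aligned)
20..24  -- padding (4B)
24..32  h  (8B, 8-aligned)
32..34  e  (2B, 2-aligned)
34..35  c  (1B, 1-aligned)
35..36  -- padding (1B)
36..38  f  (2B, 2-aligned)
38..39  g  (1B, 1-aligned)
39..40  -- tail padding (1B)
sizeof = 40, alignof = 8
data bytes 34, size 40 → padding 6

6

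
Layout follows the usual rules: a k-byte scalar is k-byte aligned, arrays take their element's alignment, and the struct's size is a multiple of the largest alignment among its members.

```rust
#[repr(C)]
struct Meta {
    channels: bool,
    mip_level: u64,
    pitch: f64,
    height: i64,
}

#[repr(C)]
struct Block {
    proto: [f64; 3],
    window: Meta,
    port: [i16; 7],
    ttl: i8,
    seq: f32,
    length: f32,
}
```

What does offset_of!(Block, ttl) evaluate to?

70

Meta: 0..1  channels  (1B, 1-aligned); 1..8  -- padding (7B); 8..16  mip_level  (8B, 8-aligned); 16..24  pitch  (8B, 8-aligned); 24..32  height  (8B, 8-aligned); sizeof = 32, alignof = 8
0..24  proto  (24B, 8-aligned)
24..56  window  (32B, 8-aligned)
56..70  port  (14B, 2-aligned)
70..71  ttl  (1B, 1-aligned)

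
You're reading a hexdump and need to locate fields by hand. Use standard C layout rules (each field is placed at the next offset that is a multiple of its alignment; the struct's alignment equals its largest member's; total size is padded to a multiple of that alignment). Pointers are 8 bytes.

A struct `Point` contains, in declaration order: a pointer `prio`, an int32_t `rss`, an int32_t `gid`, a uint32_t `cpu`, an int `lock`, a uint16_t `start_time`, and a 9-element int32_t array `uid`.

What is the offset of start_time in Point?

prio at 0 (size 8, align 8) → ends 8
rss at 8 (size 4, align 4) → ends 12
gid at 12 (size 4, align 4) → ends 16
cpu at 16 (size 4, align 4) → ends 20
lock at 20 (size 4, align 4) → ends 24
start_time at 24 (size 2, align 2) → ends 26

24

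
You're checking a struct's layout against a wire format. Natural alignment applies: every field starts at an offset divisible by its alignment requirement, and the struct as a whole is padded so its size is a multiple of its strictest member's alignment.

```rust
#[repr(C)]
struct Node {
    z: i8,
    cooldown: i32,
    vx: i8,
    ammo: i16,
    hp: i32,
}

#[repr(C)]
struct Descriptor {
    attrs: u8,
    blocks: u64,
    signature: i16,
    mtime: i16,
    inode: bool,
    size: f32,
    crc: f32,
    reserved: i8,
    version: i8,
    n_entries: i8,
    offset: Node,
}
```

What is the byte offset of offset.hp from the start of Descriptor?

48

Node: 0..1  z  (1B, 1-aligned); 1..4  -- padding (3B); 4..8  cooldown  (4B, 4-aligned); 8..9  vx  (1B, 1-aligned); 9..10  -- padding (1B); 10..12  ammo  (2B, 2-aligned); 12..16  hp  (4B, 4-aligned); sizeof = 16, alignof = 4
0..1  attrs  (1B, 1-aligned)
1..8  -- padding (7B)
8..16  blocks  (8B, 8-aligned)
16..18  signature  (2B, 2-aligned)
18..20  mtime  (2B, 2-aligned)
20..21  inode  (1B, 1-aligned)
21..24  -- padding (3B)
24..28  size  (4B, 4-aligned)
28..32  crc  (4B, 4-aligned)
32..33  reserved  (1B, 1-aligned)
33..34  version  (1B, 1-aligned)
34..35  n_entries  (1B, 1-aligned)
35..36  -- padding (1B)
36..52  offset  (16B, 4-aligned)
within Node: hp at 12
36 + 12 = 48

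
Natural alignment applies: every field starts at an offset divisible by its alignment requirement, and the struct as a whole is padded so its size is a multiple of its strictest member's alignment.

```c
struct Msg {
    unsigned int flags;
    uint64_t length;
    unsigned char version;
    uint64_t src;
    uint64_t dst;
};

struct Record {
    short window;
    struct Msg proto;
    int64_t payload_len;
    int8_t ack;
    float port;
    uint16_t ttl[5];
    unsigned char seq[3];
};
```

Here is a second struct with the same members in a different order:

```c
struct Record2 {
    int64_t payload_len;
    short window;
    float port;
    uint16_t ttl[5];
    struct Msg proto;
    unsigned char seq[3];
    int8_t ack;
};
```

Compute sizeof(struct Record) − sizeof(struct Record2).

0

Msg: flags at 0 (size 4, align 4) → ends 4; pad 4 to align 8 for length; length at 8 (size 8, align 8) → ends 16; version at 16 (size 1, align 1) → ends 17; pad 7 to align 8 for src; src at 24 (size 8, align 8) → ends 32; dst at 32 (size 8, align 8) → ends 40; total 40 bytes, alignment 8
window at 0 (size 2, align 2) → ends 2
pad 6 to align 8 for proto
proto at 8 (size 40, align 8) → ends 48
payload_len at 48 (size 8, align 8) → ends 56
ack at 56 (size 1, align 1) → ends 57
pad 3 to align 4 for port
port at 60 (size 4, align 4) → ends 64
ttl at 64 (size 10, align 2) → ends 74
seq at 74 (size 3, align 1) → ends 77
tail pad 3 to reach multiple of 8
total 80 bytes, alignment 8
— Record2 —
payload_len at 0 (size 8, align 8) → ends 8
window at 8 (size 2, align 2) → ends 10
pad 2 to align 4 for port
port at 12 (size 4, align 4) → ends 16
ttl at 16 (size 10, align 2) → ends 26
pad 6 to align 8 for proto
proto at 32 (size 40, align 8) → ends 72
seq at 72 (size 3, align 1) → ends 75
ack at 75 (size 1, align 1) → ends 76
tail pad 4 to reach multiple of 8
total 80 bytes, alignment 8
80 − 80 = 0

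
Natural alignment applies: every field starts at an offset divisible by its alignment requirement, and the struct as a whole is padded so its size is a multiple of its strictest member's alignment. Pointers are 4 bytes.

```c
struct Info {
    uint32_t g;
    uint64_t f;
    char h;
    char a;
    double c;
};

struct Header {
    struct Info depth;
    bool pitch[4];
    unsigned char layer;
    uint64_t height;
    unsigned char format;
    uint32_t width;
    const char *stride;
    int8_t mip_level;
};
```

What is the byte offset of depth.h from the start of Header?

16

Info: @0: g [4B, align 4] → 4; +4 pad (align 8); @8: f [8B, align 8] → 16; @16: h [1B, align 1] → 17; @17: a [1B, align 1] → 18; +6 pad (align 8); @24: c [8B, align 8] → 32; size 32, align 8
@0: depth [32B, align 8] → 32
within Info: h at 16
0 + 16 = 16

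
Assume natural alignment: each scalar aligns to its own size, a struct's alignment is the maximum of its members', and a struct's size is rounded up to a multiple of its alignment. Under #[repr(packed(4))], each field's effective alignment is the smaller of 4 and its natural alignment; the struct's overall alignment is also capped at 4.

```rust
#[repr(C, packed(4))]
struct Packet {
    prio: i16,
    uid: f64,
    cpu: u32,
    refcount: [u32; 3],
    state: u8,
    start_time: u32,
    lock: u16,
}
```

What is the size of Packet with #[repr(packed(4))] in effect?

@0: prio [2B, align 2] → 2
+2 pad (align 4)
@4: uid [8B, align 4] → 12
@12: cpu [4B, align 4] → 16
@16: refcount [12B, align 4] → 28
@28: state [1B, align 1] → 29
+3 pad (align 4)
@32: start_time [4B, align 4] → 36
@36: lock [2B, align 2] → 38
+2 tail pad (align 4)
size 40, align 4

40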